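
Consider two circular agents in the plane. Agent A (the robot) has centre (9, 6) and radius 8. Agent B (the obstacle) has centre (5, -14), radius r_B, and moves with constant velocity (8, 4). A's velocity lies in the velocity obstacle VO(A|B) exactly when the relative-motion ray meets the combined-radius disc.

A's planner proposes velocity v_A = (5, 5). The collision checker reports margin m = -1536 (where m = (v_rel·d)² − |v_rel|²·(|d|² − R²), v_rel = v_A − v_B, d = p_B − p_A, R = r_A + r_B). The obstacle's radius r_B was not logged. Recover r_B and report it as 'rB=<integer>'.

m = -1536
d = (-4, -20);  v_rel = (-3, 1),  |v_rel|² = 10
v_rel×d = (-3)·(-20) − (1)·(-4) = 64
since m = R²·10 − 64²:  R² = (4096 + -1536) / 10 = 256
R = √256 = 16  ⇒  r_B = 16 − 8 = 8

rB=8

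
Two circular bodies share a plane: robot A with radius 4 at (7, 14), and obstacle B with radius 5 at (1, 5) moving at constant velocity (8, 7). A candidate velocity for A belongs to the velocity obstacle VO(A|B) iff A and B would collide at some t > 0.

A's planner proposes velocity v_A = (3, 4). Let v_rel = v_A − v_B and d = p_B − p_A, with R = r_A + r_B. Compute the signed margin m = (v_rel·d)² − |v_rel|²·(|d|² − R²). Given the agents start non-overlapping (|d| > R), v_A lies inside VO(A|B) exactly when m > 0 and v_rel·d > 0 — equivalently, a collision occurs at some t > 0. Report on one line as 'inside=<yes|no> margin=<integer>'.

d = (-6, -9),  |d|² = 117;  R = 4+5 = 9,  c = 117−9² = 36
v_rel = (-5, -3),  |v_rel|² = 34;  v_rel·d = (-5)·(-6) + (-3)·(-9) = 57
34·t² − 114·t + 36 = 0  ⇒  m = 57² − 34·36 = 2025
m = 2025 > 0,  v_rel·d = 57 > 0  ⇒  inside

inside=yes margin=2025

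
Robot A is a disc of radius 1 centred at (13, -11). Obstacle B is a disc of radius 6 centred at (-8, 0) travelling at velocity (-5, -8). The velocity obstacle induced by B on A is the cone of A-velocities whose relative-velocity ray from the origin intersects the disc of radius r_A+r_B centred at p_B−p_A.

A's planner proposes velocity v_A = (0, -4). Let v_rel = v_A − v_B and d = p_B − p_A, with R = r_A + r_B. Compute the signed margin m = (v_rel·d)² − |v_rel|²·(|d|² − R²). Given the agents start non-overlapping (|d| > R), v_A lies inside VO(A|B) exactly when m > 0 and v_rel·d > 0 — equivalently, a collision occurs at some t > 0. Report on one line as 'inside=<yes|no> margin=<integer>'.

d = (-21, 11),  |d|² = 562;  R = 1+6 = 7,  c = 562−7² = 513
v_rel = (5, 4),  |v_rel|² = 41;  v_rel·d = (5)·(-21) + (4)·(11) = -61
41·t² + 122·t + 513 = 0  ⇒  m = (-61)² − 41·513 = -17312
m = -17312 < 0,  v_rel·d = -61 < 0  ⇒  outside

inside=no margin=-17312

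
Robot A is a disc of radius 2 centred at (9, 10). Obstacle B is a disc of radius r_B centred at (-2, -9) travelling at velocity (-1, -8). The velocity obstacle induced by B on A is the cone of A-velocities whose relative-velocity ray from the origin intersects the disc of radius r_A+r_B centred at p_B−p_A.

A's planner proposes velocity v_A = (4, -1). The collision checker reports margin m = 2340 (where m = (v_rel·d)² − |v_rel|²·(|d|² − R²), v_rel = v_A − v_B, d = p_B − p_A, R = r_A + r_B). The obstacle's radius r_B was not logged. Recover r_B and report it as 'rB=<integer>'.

m = 2340
d = (-11, -19);  v_rel = (5, 7),  |v_rel|² = 74
v_rel×d = (5)·(-19) − (7)·(-11) = -18
since m = R²·74 − (-18)²:  R² = (324 + 2340) / 74 = 36
R = √36 = 6  ⇒  r_B = 6 − 2 = 4

rB=4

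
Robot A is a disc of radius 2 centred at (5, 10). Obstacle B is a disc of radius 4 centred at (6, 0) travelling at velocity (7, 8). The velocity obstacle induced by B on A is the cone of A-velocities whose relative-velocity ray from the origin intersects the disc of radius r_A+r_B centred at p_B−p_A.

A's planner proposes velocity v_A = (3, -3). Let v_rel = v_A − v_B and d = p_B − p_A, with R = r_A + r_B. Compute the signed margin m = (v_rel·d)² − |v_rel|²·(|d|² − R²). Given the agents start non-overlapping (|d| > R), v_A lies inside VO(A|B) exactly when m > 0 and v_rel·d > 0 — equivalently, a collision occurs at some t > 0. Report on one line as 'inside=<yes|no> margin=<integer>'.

d = (1, -10),  |d|² = 101;  R = 2+4 = 6,  c = 101−6² = 65
v_rel = (-4, -11),  |v_rel|² = 137;  v_rel·d = (-4)·(1) + (-11)·(-10) = 106
137·t² − 212·t + 65 = 0  ⇒  m = 106² − 137·65 = 2331
m = 2331 > 0,  v_rel·d = 106 > 0  ⇒  inside

inside=yes margin=2331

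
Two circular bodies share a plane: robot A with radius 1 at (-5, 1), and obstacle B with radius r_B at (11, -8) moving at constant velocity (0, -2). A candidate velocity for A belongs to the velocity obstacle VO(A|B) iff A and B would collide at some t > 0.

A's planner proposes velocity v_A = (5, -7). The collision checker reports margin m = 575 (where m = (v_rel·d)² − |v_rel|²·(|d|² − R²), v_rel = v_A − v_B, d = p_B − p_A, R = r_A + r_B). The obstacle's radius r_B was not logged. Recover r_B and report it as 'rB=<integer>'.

m = 575
d = (16, -9);  v_rel = (5, -5),  |v_rel|² = 50
v_rel×d = (5)·(-9) − (-5)·(16) = 35
since m = R²·50 − 35²:  R² = (1225 + 575) / 50 = 36
R = √36 = 6  ⇒  r_B = 6 − 1 = 5

rB=5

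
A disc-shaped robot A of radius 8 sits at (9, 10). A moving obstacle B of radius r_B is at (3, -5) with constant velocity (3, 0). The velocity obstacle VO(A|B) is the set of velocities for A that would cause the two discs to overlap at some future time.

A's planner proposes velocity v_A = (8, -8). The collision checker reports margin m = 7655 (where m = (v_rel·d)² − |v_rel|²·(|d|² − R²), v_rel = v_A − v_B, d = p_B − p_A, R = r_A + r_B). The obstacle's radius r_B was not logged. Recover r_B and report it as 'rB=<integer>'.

m = 7655
d = (-6, -15);  v_rel = (5, -8),  |v_rel|² = 89
v_rel×d = (5)·(-15) − (-8)·(-6) = -123
since m = R²·89 − (-123)²:  R² = (15129 + 7655) / 89 = 256
R = √256 = 16  ⇒  r_B = 16 − 8 = 8

rB=8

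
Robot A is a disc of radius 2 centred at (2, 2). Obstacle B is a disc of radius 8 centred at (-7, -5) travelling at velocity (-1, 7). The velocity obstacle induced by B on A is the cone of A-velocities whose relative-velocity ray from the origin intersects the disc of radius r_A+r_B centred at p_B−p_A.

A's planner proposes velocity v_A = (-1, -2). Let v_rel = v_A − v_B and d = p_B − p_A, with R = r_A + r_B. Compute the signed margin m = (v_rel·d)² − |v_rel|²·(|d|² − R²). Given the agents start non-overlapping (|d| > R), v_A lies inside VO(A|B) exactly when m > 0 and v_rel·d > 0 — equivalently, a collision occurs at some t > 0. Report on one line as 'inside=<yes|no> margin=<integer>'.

d = (-9, -7),  |d|² = 130;  R = 2+8 = 10,  c = 130−10² = 30
v_rel = (0, -9),  |v_rel|² = 81;  v_rel·d = (0)·(-9) + (-9)·(-7) = 63
81·t² − 126·t + 30 = 0  ⇒  m = 63² − 81·30 = 1539
m = 1539 > 0,  v_rel·d = 63 > 0  ⇒  inside

inside=yes margin=1539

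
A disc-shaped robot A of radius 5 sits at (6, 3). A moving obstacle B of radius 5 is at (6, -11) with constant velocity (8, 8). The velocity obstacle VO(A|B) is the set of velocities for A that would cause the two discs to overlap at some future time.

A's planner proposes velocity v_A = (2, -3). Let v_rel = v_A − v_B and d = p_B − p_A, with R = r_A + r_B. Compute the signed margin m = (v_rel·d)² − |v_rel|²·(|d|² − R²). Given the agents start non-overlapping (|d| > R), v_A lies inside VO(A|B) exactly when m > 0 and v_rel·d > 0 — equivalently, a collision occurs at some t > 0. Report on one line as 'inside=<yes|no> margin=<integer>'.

d = (0, -14),  |d|² = 196;  R = 5+5 = 10,  c = 196−10² = 96
v_rel = (-6, -11),  |v_rel|² = 157;  v_rel·d = (-6)·(0) + (-11)·(-14) = 154
157·t² − 308·t + 96 = 0  ⇒  m = 154² − 157·96 = 8644
m = 8644 > 0,  v_rel·d = 154 > 0  ⇒  inside

inside=yes margin=8644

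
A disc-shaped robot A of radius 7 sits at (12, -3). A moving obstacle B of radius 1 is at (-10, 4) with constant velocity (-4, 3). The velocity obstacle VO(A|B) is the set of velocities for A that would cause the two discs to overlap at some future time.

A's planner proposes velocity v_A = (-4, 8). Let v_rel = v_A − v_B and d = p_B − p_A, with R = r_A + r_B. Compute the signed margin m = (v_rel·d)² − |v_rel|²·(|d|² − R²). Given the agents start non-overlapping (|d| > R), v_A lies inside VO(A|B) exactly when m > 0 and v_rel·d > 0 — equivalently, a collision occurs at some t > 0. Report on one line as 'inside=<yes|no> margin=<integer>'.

d = (-22, 7),  |d|² = 533;  R = 7+1 = 8,  c = 533−8² = 469
v_rel = (0, 5),  |v_rel|² = 25;  v_rel·d = (0)·(-22) + (5)·(7) = 35
25·t² − 70·t + 469 = 0  ⇒  m = 35² − 25·469 = -10500
m = -10500 < 0,  v_rel·d = 35 > 0  ⇒  outside

inside=no margin=-10500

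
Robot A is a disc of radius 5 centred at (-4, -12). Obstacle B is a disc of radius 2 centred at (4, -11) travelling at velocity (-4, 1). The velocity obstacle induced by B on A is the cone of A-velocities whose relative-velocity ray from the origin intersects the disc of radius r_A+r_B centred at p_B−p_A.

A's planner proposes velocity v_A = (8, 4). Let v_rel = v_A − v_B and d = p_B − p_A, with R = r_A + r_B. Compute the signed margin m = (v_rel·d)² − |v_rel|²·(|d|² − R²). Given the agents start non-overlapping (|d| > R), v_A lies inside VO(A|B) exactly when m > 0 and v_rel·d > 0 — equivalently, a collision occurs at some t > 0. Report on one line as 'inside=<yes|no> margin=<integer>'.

d = (8, 1),  |d|² = 65;  R = 5+2 = 7,  c = 65−7² = 16
v_rel = (12, 3),  |v_rel|² = 153;  v_rel·d = (12)·(8) + (3)·(1) = 99
153·t² − 198·t + 16 = 0  ⇒  m = 99² − 153·16 = 7353
m = 7353 > 0,  v_rel·d = 99 > 0  ⇒  inside

inside=yes margin=7353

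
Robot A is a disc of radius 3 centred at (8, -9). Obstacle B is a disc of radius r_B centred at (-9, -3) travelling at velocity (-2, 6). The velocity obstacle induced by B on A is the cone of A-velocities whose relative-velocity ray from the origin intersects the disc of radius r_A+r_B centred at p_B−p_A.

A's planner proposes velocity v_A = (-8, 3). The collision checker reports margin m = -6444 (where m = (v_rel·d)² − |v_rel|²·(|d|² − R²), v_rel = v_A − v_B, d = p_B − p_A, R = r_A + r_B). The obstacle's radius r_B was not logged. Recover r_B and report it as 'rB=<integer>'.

m = -6444
d = (-17, 6);  v_rel = (-6, -3),  |v_rel|² = 45
v_rel×d = (-6)·(6) − (-3)·(-17) = -87
since m = R²·45 − (-87)²:  R² = (7569 + -6444) / 45 = 25
R = √25 = 5  ⇒  r_B = 5 − 3 = 2

rB=2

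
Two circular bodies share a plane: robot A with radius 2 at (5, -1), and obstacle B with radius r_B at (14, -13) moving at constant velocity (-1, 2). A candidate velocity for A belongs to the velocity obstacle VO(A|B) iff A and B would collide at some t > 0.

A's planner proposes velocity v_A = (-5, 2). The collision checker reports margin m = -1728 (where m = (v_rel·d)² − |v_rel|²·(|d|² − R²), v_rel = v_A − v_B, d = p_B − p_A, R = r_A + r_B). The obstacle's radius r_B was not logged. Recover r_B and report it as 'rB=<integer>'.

m = -1728
d = (9, -12);  v_rel = (-4, 0),  |v_rel|² = 16
v_rel×d = (-4)·(-12) − (0)·(9) = 48
since m = R²·16 − 48²:  R² = (2304 + -1728) / 16 = 36
R = √36 = 6  ⇒  r_B = 6 − 2 = 4

rB=4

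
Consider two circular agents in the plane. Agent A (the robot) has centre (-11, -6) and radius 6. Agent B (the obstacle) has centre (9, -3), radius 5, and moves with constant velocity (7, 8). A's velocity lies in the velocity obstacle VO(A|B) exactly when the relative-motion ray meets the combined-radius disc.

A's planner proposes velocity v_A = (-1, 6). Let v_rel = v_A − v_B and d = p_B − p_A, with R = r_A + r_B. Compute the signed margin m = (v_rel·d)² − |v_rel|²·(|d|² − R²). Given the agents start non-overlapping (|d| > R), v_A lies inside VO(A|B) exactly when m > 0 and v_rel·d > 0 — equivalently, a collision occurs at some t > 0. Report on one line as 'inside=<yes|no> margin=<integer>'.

d = (20, 3),  |d|² = 409;  R = 6+5 = 11,  c = 409−11² = 288
v_rel = (-8, -2),  |v_rel|² = 68;  v_rel·d = (-8)·(20) + (-2)·(3) = -166
68·t² + 332·t + 288 = 0  ⇒  m = (-166)² − 68·288 = 7972
m = 7972 > 0,  v_rel·d = -166 < 0  ⇒  outside

inside=no margin=7972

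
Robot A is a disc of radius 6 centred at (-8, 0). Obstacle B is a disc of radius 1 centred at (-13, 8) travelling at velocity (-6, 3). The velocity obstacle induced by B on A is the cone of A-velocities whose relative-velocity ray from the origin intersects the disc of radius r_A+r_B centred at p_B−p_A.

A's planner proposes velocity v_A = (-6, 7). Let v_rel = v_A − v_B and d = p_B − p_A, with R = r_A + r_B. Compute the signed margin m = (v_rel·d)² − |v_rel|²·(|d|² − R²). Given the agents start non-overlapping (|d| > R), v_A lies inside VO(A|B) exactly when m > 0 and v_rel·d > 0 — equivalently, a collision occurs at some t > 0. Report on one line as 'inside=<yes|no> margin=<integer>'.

d = (-5, 8),  |d|² = 89;  R = 6+1 = 7,  c = 89−7² = 40
v_rel = (0, 4),  |v_rel|² = 16;  v_rel·d = (0)·(-5) + (4)·(8) = 32
16·t² − 64·t + 40 = 0  ⇒  m = 32² − 16·40 = 384
m = 384 > 0,  v_rel·d = 32 > 0  ⇒  inside

inside=yes margin=384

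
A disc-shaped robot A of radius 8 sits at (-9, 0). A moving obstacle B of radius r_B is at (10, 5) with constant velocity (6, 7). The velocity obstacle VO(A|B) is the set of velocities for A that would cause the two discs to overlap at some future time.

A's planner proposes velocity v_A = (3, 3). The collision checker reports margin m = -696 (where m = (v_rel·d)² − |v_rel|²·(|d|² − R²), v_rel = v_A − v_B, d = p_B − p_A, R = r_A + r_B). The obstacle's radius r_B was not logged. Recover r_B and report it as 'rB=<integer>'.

m = -696
d = (19, 5);  v_rel = (-3, -4),  |v_rel|² = 25
v_rel×d = (-3)·(5) − (-4)·(19) = 61
since m = R²·25 − 61²:  R² = (3721 + -696) / 25 = 121
R = √121 = 11  ⇒  r_B = 11 − 8 = 3

rB=3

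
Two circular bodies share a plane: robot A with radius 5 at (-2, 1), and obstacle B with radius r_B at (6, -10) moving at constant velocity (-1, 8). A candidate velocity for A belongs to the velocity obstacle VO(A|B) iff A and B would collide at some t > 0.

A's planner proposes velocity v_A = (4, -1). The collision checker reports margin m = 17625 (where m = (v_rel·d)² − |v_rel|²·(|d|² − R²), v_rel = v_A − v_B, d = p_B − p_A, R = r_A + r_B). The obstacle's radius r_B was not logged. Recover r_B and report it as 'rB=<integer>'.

m = 17625
d = (8, -11);  v_rel = (5, -9),  |v_rel|² = 106
v_rel×d = (5)·(-11) − (-9)·(8) = 17
since m = R²·106 − 17²:  R² = (289 + 17625) / 106 = 169
R = √169 = 13  ⇒  r_B = 13 − 5 = 8

rB=8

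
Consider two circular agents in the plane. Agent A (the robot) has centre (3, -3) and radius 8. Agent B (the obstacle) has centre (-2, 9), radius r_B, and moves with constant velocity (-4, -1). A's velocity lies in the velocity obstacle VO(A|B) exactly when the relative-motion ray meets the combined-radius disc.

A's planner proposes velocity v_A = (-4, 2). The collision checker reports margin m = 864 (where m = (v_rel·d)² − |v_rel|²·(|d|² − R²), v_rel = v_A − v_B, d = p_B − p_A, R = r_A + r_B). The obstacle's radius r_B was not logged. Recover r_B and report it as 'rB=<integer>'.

m = 864
d = (-5, 12);  v_rel = (0, 3),  |v_rel|² = 9
v_rel×d = (0)·(12) − (3)·(-5) = 15
since m = R²·9 − 15²:  R² = (225 + 864) / 9 = 121
R = √121 = 11  ⇒  r_B = 11 − 8 = 3

rB=3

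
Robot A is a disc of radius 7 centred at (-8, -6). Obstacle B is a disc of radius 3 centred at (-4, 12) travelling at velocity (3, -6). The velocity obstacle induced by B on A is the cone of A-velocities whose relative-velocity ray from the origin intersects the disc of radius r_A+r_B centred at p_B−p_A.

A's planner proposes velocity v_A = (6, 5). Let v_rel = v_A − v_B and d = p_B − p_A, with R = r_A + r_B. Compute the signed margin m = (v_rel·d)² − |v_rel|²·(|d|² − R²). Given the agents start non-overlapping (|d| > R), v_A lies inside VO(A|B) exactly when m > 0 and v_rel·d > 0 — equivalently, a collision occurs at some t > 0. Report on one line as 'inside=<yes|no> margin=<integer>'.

d = (4, 18),  |d|² = 340;  R = 7+3 = 10,  c = 340−10² = 240
v_rel = (3, 11),  |v_rel|² = 130;  v_rel·d = (3)·(4) + (11)·(18) = 210
130·t² − 420·t + 240 = 0  ⇒  m = 210² − 130·240 = 12900
m = 12900 > 0,  v_rel·d = 210 > 0  ⇒  inside

inside=yes margin=12900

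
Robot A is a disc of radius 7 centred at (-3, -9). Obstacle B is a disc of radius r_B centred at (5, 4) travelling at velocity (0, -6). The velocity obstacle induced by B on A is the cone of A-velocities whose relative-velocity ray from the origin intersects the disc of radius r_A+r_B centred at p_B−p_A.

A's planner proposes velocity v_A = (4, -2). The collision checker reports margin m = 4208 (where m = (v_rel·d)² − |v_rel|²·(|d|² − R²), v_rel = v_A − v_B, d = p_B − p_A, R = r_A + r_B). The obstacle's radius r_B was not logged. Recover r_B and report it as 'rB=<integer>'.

m = 4208
d = (8, 13);  v_rel = (4, 4),  |v_rel|² = 32
v_rel×d = (4)·(13) − (4)·(8) = 20
since m = R²·32 − 20²:  R² = (400 + 4208) / 32 = 144
R = √144 = 12  ⇒  r_B = 12 − 7 = 5

rB=5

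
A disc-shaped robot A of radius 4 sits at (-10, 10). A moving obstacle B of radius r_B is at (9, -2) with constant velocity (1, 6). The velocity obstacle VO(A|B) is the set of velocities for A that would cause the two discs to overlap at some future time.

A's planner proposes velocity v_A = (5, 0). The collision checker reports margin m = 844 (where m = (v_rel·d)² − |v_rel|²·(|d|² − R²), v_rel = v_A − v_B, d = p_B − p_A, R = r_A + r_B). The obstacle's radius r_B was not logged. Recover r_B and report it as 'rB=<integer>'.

m = 844
d = (19, -12);  v_rel = (4, -6),  |v_rel|² = 52
v_rel×d = (4)·(-12) − (-6)·(19) = 66
since m = R²·52 − 66²:  R² = (4356 + 844) / 52 = 100
R = √100 = 10  ⇒  r_B = 10 − 4 = 6

rB=6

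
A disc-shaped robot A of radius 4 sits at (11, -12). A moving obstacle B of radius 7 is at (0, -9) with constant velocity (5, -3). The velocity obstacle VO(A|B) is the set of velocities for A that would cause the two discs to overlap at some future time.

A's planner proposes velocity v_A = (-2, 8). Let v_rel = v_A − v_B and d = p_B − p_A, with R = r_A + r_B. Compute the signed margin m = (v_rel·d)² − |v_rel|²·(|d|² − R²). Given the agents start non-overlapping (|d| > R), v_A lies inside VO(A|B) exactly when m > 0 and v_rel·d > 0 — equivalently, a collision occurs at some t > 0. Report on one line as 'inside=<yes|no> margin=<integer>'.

d = (-11, 3),  |d|² = 130;  R = 4+7 = 11,  c = 130−11² = 9
v_rel = (-7, 11),  |v_rel|² = 170;  v_rel·d = (-7)·(-11) + (11)·(3) = 110
170·t² − 220·t + 9 = 0  ⇒  m = 110² − 170·9 = 10570
m = 10570 > 0,  v_rel·d = 110 > 0  ⇒  inside

inside=yes margin=10570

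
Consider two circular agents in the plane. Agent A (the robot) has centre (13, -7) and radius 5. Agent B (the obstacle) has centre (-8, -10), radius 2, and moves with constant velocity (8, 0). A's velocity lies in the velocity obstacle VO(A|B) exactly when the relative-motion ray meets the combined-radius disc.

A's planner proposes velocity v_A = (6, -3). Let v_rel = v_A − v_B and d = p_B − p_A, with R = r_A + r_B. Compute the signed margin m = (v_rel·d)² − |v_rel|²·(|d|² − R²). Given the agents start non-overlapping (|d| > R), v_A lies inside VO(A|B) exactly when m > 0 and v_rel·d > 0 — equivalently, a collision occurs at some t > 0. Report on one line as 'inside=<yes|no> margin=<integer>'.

d = (-21, -3),  |d|² = 450;  R = 5+2 = 7,  c = 450−7² = 401
v_rel = (-2, -3),  |v_rel|² = 13;  v_rel·d = (-2)·(-21) + (-3)·(-3) = 51
13·t² − 102·t + 401 = 0  ⇒  m = 51² − 13·401 = -2612
m = -2612 < 0,  v_rel·d = 51 > 0  ⇒  outside

inside=no margin=-2612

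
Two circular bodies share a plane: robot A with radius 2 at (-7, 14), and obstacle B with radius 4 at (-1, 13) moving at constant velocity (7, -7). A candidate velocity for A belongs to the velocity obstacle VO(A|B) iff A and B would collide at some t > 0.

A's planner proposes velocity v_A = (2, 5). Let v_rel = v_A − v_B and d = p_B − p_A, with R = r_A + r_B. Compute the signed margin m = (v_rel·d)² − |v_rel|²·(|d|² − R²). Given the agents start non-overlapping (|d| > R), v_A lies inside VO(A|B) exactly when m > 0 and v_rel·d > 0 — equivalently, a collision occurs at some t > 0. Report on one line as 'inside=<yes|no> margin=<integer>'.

d = (6, -1),  |d|² = 37;  R = 2+4 = 6,  c = 37−6² = 1
v_rel = (-5, 12),  |v_rel|² = 169;  v_rel·d = (-5)·(6) + (12)·(-1) = -42
169·t² + 84·t + 1 = 0  ⇒  m = (-42)² − 169·1 = 1595
m = 1595 > 0,  v_rel·d = -42 < 0  ⇒  outside

inside=no margin=1595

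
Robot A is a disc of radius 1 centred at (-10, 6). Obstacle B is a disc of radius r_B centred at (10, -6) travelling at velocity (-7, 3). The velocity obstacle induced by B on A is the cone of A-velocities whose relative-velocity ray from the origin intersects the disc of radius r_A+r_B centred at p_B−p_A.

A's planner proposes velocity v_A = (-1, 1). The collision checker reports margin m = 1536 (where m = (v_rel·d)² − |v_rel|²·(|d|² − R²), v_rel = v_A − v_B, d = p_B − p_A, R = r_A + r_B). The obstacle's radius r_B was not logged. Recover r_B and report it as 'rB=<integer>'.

m = 1536
d = (20, -12);  v_rel = (6, -2),  |v_rel|² = 40
v_rel×d = (6)·(-12) − (-2)·(20) = -32
since m = R²·40 − (-32)²:  R² = (1024 + 1536) / 40 = 64
R = √64 = 8  ⇒  r_B = 8 − 1 = 7

rB=7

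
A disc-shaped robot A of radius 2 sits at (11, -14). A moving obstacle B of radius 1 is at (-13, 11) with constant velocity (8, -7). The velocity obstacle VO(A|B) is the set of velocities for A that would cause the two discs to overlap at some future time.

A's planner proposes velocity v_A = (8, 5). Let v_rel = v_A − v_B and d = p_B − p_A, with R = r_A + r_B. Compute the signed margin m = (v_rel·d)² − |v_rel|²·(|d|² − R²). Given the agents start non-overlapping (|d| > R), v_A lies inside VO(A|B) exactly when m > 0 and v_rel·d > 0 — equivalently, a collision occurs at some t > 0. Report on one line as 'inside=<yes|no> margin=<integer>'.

d = (-24, 25),  |d|² = 1201;  R = 2+1 = 3,  c = 1201−3² = 1192
v_rel = (0, 12),  |v_rel|² = 144;  v_rel·d = (0)·(-24) + (12)·(25) = 300
144·t² − 600·t + 1192 = 0  ⇒  m = 300² − 144·1192 = -81648
m = -81648 < 0,  v_rel·d = 300 > 0  ⇒  outside

inside=no margin=-81648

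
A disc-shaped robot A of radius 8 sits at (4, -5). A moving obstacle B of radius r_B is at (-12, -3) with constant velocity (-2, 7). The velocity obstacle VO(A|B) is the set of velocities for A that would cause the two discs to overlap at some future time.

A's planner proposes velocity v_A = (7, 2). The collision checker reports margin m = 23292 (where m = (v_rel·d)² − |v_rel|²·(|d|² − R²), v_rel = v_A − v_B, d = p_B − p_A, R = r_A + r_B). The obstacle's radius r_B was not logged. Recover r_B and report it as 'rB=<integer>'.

m = 23292
d = (-16, 2);  v_rel = (9, -5),  |v_rel|² = 106
v_rel×d = (9)·(2) − (-5)·(-16) = -62
since m = R²·106 − (-62)²:  R² = (3844 + 23292) / 106 = 256
R = √256 = 16  ⇒  r_B = 16 − 8 = 8

rB=8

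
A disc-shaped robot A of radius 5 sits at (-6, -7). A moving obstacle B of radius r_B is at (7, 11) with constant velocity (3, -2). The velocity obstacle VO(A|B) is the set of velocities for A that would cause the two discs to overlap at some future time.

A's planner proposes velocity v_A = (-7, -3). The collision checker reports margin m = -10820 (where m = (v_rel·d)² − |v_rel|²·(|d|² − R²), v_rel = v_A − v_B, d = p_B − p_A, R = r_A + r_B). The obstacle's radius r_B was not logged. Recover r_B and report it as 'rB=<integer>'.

m = -10820
d = (13, 18);  v_rel = (-10, -1),  |v_rel|² = 101
v_rel×d = (-10)·(18) − (-1)·(13) = -167
since m = R²·101 − (-167)²:  R² = (27889 + -10820) / 101 = 169
R = √169 = 13  ⇒  r_B = 13 − 5 = 8

rB=8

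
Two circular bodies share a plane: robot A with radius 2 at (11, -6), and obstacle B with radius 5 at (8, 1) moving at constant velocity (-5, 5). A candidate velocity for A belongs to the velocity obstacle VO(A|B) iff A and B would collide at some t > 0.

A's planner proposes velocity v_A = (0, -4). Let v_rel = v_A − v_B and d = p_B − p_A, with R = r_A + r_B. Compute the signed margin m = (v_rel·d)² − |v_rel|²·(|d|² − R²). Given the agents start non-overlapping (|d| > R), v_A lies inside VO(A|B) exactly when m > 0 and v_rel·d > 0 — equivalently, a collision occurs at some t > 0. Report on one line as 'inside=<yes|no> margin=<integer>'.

d = (-3, 7),  |d|² = 58;  R = 2+5 = 7,  c = 58−7² = 9
v_rel = (5, -9),  |v_rel|² = 106;  v_rel·d = (5)·(-3) + (-9)·(7) = -78
106·t² + 156·t + 9 = 0  ⇒  m = (-78)² − 106·9 = 5130
m = 5130 > 0,  v_rel·d = -78 < 0  ⇒  outside

inside=no margin=5130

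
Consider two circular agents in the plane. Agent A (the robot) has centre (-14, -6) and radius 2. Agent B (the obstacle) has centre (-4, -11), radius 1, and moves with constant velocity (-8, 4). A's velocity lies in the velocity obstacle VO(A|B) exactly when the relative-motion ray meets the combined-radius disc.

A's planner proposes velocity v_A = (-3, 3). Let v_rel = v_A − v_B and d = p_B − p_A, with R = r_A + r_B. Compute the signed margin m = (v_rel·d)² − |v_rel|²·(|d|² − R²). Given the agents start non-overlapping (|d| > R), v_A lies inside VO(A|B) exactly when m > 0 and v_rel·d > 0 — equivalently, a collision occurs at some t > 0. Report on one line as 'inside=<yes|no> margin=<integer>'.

d = (10, -5),  |d|² = 125;  R = 2+1 = 3,  c = 125−3² = 116
v_rel = (5, -1),  |v_rel|² = 26;  v_rel·d = (5)·(10) + (-1)·(-5) = 55
26·t² − 110·t + 116 = 0  ⇒  m = 55² − 26·116 = 9
m = 9 > 0,  v_rel·d = 55 > 0  ⇒  inside

inside=yes margin=9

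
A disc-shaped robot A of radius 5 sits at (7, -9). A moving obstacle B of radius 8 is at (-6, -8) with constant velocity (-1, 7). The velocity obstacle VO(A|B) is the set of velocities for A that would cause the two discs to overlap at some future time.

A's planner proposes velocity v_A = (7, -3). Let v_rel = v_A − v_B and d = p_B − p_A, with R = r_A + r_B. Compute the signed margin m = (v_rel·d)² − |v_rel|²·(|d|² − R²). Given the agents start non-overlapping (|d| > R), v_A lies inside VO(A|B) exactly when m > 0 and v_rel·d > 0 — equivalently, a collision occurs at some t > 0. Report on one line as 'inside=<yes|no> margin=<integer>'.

d = (-13, 1),  |d|² = 170;  R = 5+8 = 13,  c = 170−13² = 1
v_rel = (8, -10),  |v_rel|² = 164;  v_rel·d = (8)·(-13) + (-10)·(1) = -114
164·t² + 228·t + 1 = 0  ⇒  m = (-114)² − 164·1 = 12832
m = 12832 > 0,  v_rel·d = -114 < 0  ⇒  outside

inside=no margin=12832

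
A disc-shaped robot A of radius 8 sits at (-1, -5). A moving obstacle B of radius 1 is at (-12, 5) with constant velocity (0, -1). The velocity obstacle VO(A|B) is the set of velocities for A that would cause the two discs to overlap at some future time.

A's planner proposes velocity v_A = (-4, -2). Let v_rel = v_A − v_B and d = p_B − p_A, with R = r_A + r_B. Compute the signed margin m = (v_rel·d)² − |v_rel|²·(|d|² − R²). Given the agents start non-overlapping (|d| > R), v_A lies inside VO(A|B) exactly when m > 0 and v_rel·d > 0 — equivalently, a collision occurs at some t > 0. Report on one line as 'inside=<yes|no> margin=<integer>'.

d = (-11, 10),  |d|² = 221;  R = 8+1 = 9,  c = 221−9² = 140
v_rel = (-4, -1),  |v_rel|² = 17;  v_rel·d = (-4)·(-11) + (-1)·(10) = 34
17·t² − 68·t + 140 = 0  ⇒  m = 34² − 17·140 = -1224
m = -1224 < 0,  v_rel·d = 34 > 0  ⇒  outside

inside=no margin=-1224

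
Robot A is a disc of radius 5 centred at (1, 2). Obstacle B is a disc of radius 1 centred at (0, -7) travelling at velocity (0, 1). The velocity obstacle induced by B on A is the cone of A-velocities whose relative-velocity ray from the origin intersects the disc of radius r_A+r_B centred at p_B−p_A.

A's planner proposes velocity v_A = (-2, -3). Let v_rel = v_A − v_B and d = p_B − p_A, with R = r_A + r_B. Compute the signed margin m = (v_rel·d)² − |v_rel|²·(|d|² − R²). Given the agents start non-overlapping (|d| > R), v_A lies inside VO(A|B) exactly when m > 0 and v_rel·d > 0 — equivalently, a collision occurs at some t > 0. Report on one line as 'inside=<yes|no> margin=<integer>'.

d = (-1, -9),  |d|² = 82;  R = 5+1 = 6,  c = 82−6² = 46
v_rel = (-2, -4),  |v_rel|² = 20;  v_rel·d = (-2)·(-1) + (-4)·(-9) = 38
20·t² − 76·t + 46 = 0  ⇒  m = 38² − 20·46 = 524
m = 524 > 0,  v_rel·d = 38 > 0  ⇒  inside

inside=yes margin=524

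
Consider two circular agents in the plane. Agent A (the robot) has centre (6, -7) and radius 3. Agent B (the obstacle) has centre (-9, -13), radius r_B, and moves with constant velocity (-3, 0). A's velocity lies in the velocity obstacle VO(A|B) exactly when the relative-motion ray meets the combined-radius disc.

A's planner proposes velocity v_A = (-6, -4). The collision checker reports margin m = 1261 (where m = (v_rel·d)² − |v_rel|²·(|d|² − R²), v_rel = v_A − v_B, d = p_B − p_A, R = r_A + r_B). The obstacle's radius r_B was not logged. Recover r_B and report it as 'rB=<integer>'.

m = 1261
d = (-15, -6);  v_rel = (-3, -4),  |v_rel|² = 25
v_rel×d = (-3)·(-6) − (-4)·(-15) = -42
since m = R²·25 − (-42)²:  R² = (1764 + 1261) / 25 = 121
R = √121 = 11  ⇒  r_B = 11 − 3 = 8

rB=8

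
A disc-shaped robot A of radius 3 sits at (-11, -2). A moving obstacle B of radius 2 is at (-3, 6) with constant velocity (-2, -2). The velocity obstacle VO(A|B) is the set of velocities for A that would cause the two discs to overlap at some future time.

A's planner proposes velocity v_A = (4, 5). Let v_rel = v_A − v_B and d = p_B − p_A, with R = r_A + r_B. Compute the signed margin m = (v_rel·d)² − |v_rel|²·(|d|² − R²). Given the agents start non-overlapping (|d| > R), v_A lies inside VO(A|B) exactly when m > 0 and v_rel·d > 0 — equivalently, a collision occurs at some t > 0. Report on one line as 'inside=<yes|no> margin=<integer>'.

d = (8, 8),  |d|² = 128;  R = 3+2 = 5,  c = 128−5² = 103
v_rel = (6, 7),  |v_rel|² = 85;  v_rel·d = (6)·(8) + (7)·(8) = 104
85·t² − 208·t + 103 = 0  ⇒  m = 104² − 85·103 = 2061
m = 2061 > 0,  v_rel·d = 104 > 0  ⇒  inside

inside=yes margin=2061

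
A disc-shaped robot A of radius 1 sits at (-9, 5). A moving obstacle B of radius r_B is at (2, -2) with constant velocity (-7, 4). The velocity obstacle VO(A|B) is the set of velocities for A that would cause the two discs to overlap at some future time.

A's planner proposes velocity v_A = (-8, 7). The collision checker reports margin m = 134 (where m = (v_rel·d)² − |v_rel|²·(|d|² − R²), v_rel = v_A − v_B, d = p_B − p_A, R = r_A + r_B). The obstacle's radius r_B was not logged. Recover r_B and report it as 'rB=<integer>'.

m = 134
d = (11, -7);  v_rel = (-1, 3),  |v_rel|² = 10
v_rel×d = (-1)·(-7) − (3)·(11) = -26
since m = R²·10 − (-26)²:  R² = (676 + 134) / 10 = 81
R = √81 = 9  ⇒  r_B = 9 − 1 = 8

rB=8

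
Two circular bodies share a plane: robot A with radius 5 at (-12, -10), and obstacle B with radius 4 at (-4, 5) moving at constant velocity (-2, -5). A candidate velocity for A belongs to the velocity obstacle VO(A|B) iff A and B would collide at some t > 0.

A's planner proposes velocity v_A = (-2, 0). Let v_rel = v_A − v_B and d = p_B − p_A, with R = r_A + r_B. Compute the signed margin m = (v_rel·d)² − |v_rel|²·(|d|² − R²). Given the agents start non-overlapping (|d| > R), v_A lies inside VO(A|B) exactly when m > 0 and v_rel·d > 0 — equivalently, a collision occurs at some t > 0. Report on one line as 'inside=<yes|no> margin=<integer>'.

d = (8, 15),  |d|² = 289;  R = 5+4 = 9,  c = 289−9² = 208
v_rel = (0, 5),  |v_rel|² = 25;  v_rel·d = (0)·(8) + (5)·(15) = 75
25·t² − 150·t + 208 = 0  ⇒  m = 75² − 25·208 = 425
m = 425 > 0,  v_rel·d = 75 > 0  ⇒  inside

inside=yes margin=425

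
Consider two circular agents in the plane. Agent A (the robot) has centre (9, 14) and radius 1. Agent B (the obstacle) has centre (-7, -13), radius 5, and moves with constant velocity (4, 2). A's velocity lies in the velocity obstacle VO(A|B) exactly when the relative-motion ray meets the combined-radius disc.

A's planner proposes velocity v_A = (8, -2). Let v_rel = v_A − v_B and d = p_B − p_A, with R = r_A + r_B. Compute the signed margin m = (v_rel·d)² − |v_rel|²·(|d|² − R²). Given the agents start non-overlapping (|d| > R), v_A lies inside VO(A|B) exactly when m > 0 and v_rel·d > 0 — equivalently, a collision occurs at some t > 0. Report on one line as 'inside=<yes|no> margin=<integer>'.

d = (-16, -27),  |d|² = 985;  R = 1+5 = 6,  c = 985−6² = 949
v_rel = (4, -4),  |v_rel|² = 32;  v_rel·d = (4)·(-16) + (-4)·(-27) = 44
32·t² − 88·t + 949 = 0  ⇒  m = 44² − 32·949 = -28432
m = -28432 < 0,  v_rel·d = 44 > 0  ⇒  outside

inside=no margin=-28432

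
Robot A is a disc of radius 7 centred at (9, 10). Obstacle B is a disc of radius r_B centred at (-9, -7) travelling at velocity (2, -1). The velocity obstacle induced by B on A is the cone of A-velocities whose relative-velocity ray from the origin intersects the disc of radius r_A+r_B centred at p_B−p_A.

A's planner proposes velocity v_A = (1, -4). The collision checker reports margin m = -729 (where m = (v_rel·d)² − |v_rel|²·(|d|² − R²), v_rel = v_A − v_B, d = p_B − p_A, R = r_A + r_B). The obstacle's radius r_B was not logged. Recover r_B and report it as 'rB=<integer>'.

m = -729
d = (-18, -17);  v_rel = (-1, -3),  |v_rel|² = 10
v_rel×d = (-1)·(-17) − (-3)·(-18) = -37
since m = R²·10 − (-37)²:  R² = (1369 + -729) / 10 = 64
R = √64 = 8  ⇒  r_B = 8 − 7 = 1

rB=1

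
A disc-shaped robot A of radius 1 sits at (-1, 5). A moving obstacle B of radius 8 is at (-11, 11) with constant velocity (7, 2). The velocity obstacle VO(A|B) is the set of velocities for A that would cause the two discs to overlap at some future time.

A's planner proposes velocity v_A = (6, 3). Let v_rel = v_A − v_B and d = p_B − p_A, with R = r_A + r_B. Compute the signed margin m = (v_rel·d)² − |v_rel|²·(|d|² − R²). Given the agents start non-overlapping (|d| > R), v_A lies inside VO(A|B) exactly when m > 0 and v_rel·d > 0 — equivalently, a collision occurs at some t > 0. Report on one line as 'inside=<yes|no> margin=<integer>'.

d = (-10, 6),  |d|² = 136;  R = 1+8 = 9,  c = 136−9² = 55
v_rel = (-1, 1),  |v_rel|² = 2;  v_rel·d = (-1)·(-10) + (1)·(6) = 16
2·t² − 32·t + 55 = 0  ⇒  m = 16² − 2·55 = 146
m = 146 > 0,  v_rel·d = 16 > 0  ⇒  inside

inside=yes margin=146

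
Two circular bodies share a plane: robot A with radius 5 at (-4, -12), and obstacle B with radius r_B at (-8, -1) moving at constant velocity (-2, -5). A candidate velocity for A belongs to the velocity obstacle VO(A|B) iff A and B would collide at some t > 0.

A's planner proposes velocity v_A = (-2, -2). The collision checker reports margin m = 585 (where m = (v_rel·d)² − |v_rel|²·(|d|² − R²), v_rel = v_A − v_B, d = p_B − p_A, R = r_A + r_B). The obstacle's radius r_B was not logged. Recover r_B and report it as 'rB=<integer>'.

m = 585
d = (-4, 11);  v_rel = (0, 3),  |v_rel|² = 9
v_rel×d = (0)·(11) − (3)·(-4) = 12
since m = R²·9 − 12²:  R² = (144 + 585) / 9 = 81
R = √81 = 9  ⇒  r_B = 9 − 5 = 4

rB=4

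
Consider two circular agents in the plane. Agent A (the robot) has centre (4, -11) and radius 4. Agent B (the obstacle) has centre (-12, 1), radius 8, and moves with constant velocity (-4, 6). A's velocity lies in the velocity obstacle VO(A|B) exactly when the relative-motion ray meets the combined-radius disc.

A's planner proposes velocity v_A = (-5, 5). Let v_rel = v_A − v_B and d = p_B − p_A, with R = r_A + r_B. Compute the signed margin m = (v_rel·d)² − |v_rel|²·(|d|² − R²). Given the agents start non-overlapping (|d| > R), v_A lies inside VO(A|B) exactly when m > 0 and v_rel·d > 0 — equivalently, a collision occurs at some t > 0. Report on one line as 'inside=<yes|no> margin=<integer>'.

d = (-16, 12),  |d|² = 400;  R = 4+8 = 12,  c = 400−12² = 256
v_rel = (-1, -1),  |v_rel|² = 2;  v_rel·d = (-1)·(-16) + (-1)·(12) = 4
2·t² − 8·t + 256 = 0  ⇒  m = 4² − 2·256 = -496
m = -496 < 0,  v_rel·d = 4 > 0  ⇒  outside

inside=no margin=-496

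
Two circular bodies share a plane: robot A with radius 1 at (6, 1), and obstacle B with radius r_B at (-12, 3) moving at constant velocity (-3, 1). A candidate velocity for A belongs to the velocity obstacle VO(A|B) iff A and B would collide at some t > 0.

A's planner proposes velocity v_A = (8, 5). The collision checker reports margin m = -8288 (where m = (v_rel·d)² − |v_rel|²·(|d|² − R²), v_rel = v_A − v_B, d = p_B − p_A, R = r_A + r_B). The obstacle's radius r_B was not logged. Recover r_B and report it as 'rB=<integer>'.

m = -8288
d = (-18, 2);  v_rel = (11, 4),  |v_rel|² = 137
v_rel×d = (11)·(2) − (4)·(-18) = 94
since m = R²·137 − 94²:  R² = (8836 + -8288) / 137 = 4
R = √4 = 2  ⇒  r_B = 2 − 1 = 1

rB=1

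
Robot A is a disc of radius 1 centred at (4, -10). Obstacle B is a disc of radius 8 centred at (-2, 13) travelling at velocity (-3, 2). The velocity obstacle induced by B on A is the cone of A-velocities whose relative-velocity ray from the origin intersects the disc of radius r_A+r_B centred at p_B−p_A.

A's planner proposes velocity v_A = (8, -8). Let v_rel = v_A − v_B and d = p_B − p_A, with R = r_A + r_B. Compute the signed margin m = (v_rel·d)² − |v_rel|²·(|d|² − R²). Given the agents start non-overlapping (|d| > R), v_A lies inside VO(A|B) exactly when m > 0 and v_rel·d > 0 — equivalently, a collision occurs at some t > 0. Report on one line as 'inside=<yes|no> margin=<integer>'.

d = (-6, 23),  |d|² = 565;  R = 1+8 = 9,  c = 565−9² = 484
v_rel = (11, -10),  |v_rel|² = 221;  v_rel·d = (11)·(-6) + (-10)·(23) = -296
221·t² + 592·t + 484 = 0  ⇒  m = (-296)² − 221·484 = -19348
m = -19348 < 0,  v_rel·d = -296 < 0  ⇒  outside

inside=no margin=-19348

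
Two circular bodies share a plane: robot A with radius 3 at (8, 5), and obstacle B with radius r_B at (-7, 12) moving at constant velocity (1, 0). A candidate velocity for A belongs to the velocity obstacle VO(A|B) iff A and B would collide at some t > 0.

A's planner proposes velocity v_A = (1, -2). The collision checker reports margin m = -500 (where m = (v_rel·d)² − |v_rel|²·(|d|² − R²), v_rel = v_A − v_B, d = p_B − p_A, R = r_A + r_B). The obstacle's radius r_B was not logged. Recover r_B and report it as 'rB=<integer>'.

m = -500
d = (-15, 7);  v_rel = (0, -2),  |v_rel|² = 4
v_rel×d = (0)·(7) − (-2)·(-15) = -30
since m = R²·4 − (-30)²:  R² = (900 + -500) / 4 = 100
R = √100 = 10  ⇒  r_B = 10 − 3 = 7

rB=7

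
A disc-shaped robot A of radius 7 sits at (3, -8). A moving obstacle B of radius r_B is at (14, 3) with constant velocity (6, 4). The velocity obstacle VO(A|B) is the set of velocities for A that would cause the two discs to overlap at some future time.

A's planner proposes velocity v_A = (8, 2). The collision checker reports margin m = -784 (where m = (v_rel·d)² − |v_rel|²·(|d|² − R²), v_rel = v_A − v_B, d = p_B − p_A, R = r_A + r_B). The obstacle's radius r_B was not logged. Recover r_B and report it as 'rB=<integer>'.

m = -784
d = (11, 11);  v_rel = (2, -2),  |v_rel|² = 8
v_rel×d = (2)·(11) − (-2)·(11) = 44
since m = R²·8 − 44²:  R² = (1936 + -784) / 8 = 144
R = √144 = 12  ⇒  r_B = 12 − 7 = 5

rB=5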